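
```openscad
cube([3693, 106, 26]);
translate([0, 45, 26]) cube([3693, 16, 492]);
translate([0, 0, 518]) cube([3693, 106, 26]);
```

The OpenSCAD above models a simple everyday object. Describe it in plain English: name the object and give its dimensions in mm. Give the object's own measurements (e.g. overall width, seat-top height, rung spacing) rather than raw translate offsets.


An I-beam lying along x, 3693 mm long. Overall section height 544 mm. Two flanges 106 mm wide (y) and 26 mm thick, one on the floor and one at the top; a web 16 mm thick runs between them, centred on the flange width.


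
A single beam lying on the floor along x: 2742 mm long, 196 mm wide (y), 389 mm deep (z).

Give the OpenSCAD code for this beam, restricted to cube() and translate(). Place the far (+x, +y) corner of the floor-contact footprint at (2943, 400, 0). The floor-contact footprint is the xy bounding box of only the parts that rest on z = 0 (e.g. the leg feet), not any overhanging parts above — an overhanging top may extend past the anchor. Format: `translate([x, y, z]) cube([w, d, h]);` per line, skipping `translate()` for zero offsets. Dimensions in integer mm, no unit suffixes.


translate([201, 204, 0]) cube([2742, 196, 389]);


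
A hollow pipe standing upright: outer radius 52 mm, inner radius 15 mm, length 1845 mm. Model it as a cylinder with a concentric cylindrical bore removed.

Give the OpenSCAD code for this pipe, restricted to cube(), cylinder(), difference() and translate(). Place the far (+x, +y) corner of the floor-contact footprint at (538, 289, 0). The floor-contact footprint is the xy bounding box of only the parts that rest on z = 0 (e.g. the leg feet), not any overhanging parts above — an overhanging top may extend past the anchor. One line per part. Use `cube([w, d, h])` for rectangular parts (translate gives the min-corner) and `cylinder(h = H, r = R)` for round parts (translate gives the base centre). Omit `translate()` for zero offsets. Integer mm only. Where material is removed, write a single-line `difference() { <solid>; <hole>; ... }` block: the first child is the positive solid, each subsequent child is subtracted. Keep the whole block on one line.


difference() { translate([486, 237, 0]) cylinder(h = 1845, r = 52); translate([486, 237, 0]) cylinder(h = 1845, r = 15); }


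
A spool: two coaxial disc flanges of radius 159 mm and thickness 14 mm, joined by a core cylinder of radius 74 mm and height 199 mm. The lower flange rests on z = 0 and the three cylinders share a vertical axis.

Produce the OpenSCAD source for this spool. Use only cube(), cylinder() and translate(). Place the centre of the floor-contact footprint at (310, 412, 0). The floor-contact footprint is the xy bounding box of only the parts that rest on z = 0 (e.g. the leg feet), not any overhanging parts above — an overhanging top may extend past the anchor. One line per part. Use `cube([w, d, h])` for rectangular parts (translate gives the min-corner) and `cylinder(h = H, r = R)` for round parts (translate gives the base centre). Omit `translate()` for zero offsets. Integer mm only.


translate([310, 412, 0]) cylinder(h = 14, r = 159);
translate([310, 412, 14]) cylinder(h = 199, r = 74);
translate([310, 412, 213]) cylinder(h = 14, r = 159);


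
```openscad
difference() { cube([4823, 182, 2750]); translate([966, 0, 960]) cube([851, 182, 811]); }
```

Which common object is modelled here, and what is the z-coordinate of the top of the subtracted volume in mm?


A wall with a window opening. The window head height is 1771 mm.

A wall with a rectangular opening subtracted — a window. Sill at z = 960, opening 811 mm tall, so the head is at 960 + 811 = 1771 mm.


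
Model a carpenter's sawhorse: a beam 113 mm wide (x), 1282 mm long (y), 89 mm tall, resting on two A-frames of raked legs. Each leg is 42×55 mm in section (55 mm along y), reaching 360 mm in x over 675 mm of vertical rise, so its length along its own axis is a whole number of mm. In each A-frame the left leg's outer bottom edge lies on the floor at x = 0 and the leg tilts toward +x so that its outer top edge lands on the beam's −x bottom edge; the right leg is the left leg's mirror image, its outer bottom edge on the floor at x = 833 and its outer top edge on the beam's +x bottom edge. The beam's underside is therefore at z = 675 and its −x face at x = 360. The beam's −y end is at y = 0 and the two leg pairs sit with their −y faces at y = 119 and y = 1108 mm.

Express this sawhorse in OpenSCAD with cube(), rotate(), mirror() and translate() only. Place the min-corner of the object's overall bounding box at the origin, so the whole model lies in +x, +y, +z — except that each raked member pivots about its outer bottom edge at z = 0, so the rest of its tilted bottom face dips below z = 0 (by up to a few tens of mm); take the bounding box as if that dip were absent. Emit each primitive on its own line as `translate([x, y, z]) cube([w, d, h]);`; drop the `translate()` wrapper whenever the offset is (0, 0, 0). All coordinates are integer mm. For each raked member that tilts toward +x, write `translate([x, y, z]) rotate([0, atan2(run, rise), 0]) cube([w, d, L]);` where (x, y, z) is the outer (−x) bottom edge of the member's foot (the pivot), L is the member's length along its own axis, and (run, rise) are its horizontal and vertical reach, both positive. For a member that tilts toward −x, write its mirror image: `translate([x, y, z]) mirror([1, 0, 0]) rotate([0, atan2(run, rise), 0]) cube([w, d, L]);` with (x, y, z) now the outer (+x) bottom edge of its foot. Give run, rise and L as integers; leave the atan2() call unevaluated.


translate([360, 0, 675]) cube([113, 1282, 89]);
translate([0, 119, 0]) rotate([0, atan2(360, 675), 0]) cube([42, 55, 765]);
translate([833, 119, 0]) mirror([1, 0, 0]) rotate([0, atan2(360, 675), 0]) cube([42, 55, 765]);
translate([0, 1108, 0]) rotate([0, atan2(360, 675), 0]) cube([42, 55, 765]);
translate([833, 1108, 0]) mirror([1, 0, 0]) rotate([0, atan2(360, 675), 0]) cube([42, 55, 765]);


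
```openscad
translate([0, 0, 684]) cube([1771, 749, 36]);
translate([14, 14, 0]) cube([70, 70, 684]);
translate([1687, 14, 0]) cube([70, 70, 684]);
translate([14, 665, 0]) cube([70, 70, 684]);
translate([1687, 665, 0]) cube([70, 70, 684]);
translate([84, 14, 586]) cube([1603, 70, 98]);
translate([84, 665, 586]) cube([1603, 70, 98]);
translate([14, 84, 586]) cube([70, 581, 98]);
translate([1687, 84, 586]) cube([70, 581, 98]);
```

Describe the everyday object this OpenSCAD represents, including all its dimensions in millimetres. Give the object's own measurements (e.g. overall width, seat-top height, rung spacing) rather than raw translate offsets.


A table: top 1771 mm (x) × 749 mm (y), 36 mm thick, upper face at z = 720 mm, on four 70×70 mm square legs, each inset 14 mm from the nearest pair of top edges from z = 0 to the bottom of the top. Four apron rails, 70 mm thick and 98 mm tall, run between adjacent legs with their top edges flush with the underside of the top and their outer faces flush with the legs' outer faces.


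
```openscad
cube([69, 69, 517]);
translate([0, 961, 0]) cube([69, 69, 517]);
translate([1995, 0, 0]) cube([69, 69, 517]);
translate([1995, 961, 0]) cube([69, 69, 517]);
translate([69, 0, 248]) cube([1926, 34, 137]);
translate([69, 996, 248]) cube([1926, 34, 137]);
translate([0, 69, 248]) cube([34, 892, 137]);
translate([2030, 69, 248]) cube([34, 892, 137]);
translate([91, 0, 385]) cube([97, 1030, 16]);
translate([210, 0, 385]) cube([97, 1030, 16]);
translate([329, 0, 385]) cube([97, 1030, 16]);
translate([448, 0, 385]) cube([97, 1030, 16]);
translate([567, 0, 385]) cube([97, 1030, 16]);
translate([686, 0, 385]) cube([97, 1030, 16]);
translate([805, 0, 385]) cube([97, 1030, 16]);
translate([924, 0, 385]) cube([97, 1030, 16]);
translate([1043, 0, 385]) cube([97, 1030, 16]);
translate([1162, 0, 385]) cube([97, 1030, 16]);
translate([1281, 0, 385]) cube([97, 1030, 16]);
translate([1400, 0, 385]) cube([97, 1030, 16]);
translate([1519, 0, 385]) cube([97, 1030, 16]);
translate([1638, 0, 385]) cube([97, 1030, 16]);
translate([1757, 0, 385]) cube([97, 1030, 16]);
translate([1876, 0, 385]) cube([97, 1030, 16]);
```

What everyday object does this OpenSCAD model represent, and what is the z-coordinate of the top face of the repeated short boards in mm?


A bed frame. The slat-top height is 401 mm.

Four posts, four rails, and a row of slats — a bed frame. Slats sit on the rails at z = 248 + 137 = 385; with slat thickness 16, the top is 401 mm.


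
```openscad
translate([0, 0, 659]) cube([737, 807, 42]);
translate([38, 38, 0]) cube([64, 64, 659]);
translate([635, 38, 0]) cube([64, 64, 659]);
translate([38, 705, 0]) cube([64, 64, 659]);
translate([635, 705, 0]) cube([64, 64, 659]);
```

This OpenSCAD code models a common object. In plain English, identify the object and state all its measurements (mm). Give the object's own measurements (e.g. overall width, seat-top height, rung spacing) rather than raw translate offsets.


A rectangular dining table. The top is 737×807×42 mm with its upper surface at z = 701 mm. It stands on four 64×64 mm square legs, each inset 38 mm from the nearest pair of top edges, running from the floor to the underside of the top.


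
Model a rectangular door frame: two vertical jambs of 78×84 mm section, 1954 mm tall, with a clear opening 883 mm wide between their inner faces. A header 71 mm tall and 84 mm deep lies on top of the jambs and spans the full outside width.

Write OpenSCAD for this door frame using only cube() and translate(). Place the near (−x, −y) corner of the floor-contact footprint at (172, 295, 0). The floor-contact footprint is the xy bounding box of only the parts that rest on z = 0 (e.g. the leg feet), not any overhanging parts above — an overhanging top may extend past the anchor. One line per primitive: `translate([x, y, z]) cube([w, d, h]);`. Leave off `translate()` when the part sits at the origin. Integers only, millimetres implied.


translate([172, 295, 0]) cube([78, 84, 1954]);
translate([1133, 295, 0]) cube([78, 84, 1954]);
translate([172, 295, 1954]) cube([1039, 84, 71]);


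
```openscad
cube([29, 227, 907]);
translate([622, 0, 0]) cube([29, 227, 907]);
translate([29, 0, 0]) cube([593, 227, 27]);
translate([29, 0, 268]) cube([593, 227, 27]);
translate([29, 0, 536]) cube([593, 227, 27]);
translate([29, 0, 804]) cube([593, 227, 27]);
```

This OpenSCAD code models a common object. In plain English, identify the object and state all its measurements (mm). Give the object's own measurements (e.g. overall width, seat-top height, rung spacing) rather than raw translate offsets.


An open bookshelf. Two side panels, each 29 mm thick, 227 mm deep and 907 mm tall, stand 651 mm apart (outside-to-outside). Between them sit 4 shelves, each 27 mm thick and 227 mm deep, spanning the full gap between the sides. The bottom shelf rests on the floor (its underside at z = 0) and the clear gap between one shelf's top and the next shelf's underside is 241 mm.


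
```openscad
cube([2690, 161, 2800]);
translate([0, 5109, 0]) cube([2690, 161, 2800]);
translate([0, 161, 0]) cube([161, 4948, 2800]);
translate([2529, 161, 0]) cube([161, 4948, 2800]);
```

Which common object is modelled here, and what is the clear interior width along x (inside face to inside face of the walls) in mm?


A house (or room) frame. The interior width is 2368 mm.

Four 2800 mm walls enclosing a rectangle with no floor or roof — a room or house frame. Outside width is 2690 mm and wall thickness is 161 mm, so the interior width is 2690 − 2 × 161 = 2368 mm.


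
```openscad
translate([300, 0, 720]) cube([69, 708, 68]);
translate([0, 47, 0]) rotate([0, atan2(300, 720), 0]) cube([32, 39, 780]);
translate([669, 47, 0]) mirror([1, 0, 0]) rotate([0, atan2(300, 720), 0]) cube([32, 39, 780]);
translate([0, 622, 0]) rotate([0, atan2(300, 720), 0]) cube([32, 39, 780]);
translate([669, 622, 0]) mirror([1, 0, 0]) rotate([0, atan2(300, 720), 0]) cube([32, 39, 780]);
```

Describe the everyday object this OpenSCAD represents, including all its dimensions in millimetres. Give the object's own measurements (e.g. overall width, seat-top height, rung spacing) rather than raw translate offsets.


A sawhorse. A 69×708×68 mm beam (x, y, z) sits on two A-frame leg pairs. Each pair is two raked legs of 32×39 mm section (39 mm along y) splaying symmetrically in x. Each leg rises 720 mm vertically over 300 mm of horizontal reach and is 780 mm long along its own axis. Every leg's outer bottom edge rests on the floor and its outer top edge meets a bottom edge of the beam — the left legs (tilting toward +x) meet the beam's −x bottom edge, the right legs (their mirror images, tilting toward −x) meet its +x bottom edge — so the leg tops tuck under the beam, the beam's underside is 720 mm above the floor, and the feet are 669 mm apart outside-to-outside with the beam centred between them. The two leg pairs are set in 47 mm from either end of the beam.


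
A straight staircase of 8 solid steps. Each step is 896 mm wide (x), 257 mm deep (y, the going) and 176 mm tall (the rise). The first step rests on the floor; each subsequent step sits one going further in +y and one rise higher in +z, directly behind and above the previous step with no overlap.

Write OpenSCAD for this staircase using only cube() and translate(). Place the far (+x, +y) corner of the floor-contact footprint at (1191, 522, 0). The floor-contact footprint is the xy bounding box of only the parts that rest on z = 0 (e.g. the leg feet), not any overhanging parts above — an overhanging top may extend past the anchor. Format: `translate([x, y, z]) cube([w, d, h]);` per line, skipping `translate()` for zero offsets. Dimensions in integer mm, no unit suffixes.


translate([295, 265, 0]) cube([896, 257, 176]);
translate([295, 522, 176]) cube([896, 257, 176]);
translate([295, 779, 352]) cube([896, 257, 176]);
translate([295, 1036, 528]) cube([896, 257, 176]);
translate([295, 1293, 704]) cube([896, 257, 176]);
translate([295, 1550, 880]) cube([896, 257, 176]);
translate([295, 1807, 1056]) cube([896, 257, 176]);
translate([295, 2064, 1232]) cube([896, 257, 176]);


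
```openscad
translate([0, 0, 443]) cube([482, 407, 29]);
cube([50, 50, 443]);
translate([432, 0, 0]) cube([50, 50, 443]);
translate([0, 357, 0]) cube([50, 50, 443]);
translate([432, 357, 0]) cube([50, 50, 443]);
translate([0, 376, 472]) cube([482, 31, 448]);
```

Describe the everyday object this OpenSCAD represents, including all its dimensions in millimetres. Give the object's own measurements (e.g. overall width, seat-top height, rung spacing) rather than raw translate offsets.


A chair. The seat is a 482×407×29 mm slab with its top at z = 472 mm, on four 50×50 mm corner legs (flush with the seat edges, standing on z = 0). A flat backrest 31 mm thick, 448 mm tall, spans the full seat width and rises from the seat top along its +y edge, rear face flush with the rear of the seat.


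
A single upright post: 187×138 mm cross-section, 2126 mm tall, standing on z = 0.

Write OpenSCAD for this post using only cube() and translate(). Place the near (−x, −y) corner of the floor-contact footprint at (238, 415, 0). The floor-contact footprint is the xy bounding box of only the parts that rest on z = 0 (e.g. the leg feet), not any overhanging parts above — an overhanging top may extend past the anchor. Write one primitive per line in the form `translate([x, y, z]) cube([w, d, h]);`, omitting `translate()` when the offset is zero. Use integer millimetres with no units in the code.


translate([238, 415, 0]) cube([187, 138, 2126]);


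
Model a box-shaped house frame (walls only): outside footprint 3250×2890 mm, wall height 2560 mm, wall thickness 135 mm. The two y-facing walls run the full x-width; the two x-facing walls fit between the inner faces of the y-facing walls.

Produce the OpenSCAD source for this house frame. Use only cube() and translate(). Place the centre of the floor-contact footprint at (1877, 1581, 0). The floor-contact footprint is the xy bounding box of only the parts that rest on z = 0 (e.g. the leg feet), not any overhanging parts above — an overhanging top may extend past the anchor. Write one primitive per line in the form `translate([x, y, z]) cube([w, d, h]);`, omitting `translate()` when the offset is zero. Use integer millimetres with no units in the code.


translate([252, 136, 0]) cube([3250, 135, 2560]);
translate([252, 2891, 0]) cube([3250, 135, 2560]);
translate([252, 271, 0]) cube([135, 2620, 2560]);
translate([3367, 271, 0]) cube([135, 2620, 2560]);


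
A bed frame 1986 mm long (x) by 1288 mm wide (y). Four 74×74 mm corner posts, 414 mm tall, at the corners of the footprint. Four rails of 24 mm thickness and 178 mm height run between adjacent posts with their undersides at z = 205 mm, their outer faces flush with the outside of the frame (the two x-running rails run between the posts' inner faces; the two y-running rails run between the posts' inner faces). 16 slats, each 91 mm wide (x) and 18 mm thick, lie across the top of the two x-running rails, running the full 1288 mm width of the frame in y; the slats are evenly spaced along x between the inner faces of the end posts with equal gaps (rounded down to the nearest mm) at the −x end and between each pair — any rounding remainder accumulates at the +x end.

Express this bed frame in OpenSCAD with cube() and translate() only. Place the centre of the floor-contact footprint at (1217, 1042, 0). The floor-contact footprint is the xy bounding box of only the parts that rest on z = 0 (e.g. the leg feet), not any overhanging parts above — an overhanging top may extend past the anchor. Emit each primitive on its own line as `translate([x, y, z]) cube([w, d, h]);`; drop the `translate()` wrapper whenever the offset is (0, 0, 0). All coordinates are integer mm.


translate([224, 398, 0]) cube([74, 74, 414]);
translate([224, 1612, 0]) cube([74, 74, 414]);
translate([2136, 398, 0]) cube([74, 74, 414]);
translate([2136, 1612, 0]) cube([74, 74, 414]);
translate([298, 398, 205]) cube([1838, 24, 178]);
translate([298, 1662, 205]) cube([1838, 24, 178]);
translate([224, 472, 205]) cube([24, 1140, 178]);
translate([2186, 472, 205]) cube([24, 1140, 178]);
translate([320, 398, 383]) cube([91, 1288, 18]);
translate([433, 398, 383]) cube([91, 1288, 18]);
translate([546, 398, 383]) cube([91, 1288, 18]);
translate([659, 398, 383]) cube([91, 1288, 18]);
translate([772, 398, 383]) cube([91, 1288, 18]);
translate([885, 398, 383]) cube([91, 1288, 18]);
translate([998, 398, 383]) cube([91, 1288, 18]);
translate([1111, 398, 383]) cube([91, 1288, 18]);
translate([1224, 398, 383]) cube([91, 1288, 18]);
translate([1337, 398, 383]) cube([91, 1288, 18]);
translate([1450, 398, 383]) cube([91, 1288, 18]);
translate([1563, 398, 383]) cube([91, 1288, 18]);
translate([1676, 398, 383]) cube([91, 1288, 18]);
translate([1789, 398, 383]) cube([91, 1288, 18]);
translate([1902, 398, 383]) cube([91, 1288, 18]);
translate([2015, 398, 383]) cube([91, 1288, 18]);


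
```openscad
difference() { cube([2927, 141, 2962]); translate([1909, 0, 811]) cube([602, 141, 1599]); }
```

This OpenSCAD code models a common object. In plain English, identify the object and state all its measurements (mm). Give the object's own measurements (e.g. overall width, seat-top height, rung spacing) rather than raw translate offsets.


A wall 2927 mm long (x), 141 mm thick (y), 2962 mm tall, with a rectangular window opening cut through it. The opening is 602 mm wide and 1599 mm tall; its sill is at z = 811 mm and its near (−x) edge is 1909 mm from the wall's −x end. The opening passes through the full wall thickness.


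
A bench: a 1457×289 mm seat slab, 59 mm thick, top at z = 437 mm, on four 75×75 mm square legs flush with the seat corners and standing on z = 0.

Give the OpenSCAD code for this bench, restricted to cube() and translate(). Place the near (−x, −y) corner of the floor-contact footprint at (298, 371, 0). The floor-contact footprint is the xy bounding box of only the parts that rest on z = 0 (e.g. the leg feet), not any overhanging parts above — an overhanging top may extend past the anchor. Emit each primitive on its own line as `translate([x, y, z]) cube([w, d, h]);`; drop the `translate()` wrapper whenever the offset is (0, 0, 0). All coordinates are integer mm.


translate([298, 371, 378]) cube([1457, 289, 59]);
translate([298, 371, 0]) cube([75, 75, 378]);
translate([298, 585, 0]) cube([75, 75, 378]);
translate([1680, 371, 0]) cube([75, 75, 378]);
translate([1680, 585, 0]) cube([75, 75, 378]);


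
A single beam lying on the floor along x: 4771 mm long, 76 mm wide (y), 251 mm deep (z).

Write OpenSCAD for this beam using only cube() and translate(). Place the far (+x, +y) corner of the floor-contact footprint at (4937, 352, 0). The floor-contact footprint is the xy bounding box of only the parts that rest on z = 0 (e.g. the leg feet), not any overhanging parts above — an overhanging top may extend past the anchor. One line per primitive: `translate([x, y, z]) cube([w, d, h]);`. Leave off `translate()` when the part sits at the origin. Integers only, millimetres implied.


translate([166, 276, 0]) cube([4771, 76, 251]);


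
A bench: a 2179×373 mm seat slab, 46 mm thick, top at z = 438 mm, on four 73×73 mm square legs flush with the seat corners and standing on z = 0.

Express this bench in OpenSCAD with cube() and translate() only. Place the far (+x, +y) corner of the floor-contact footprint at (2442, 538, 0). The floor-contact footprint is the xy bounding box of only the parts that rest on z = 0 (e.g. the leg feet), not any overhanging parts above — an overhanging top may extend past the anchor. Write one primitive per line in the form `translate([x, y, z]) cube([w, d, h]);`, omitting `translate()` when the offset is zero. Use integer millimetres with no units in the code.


// leg_h = 438 − 46 = 392
translate([263, 165, 392]) cube([2179, 373, 46]);
translate([263, 165, 0]) cube([73, 73, 392]);
translate([263, 465, 0]) cube([73, 73, 392]);
translate([2369, 165, 0]) cube([73, 73, 392]);
translate([2369, 465, 0]) cube([73, 73, 392]);


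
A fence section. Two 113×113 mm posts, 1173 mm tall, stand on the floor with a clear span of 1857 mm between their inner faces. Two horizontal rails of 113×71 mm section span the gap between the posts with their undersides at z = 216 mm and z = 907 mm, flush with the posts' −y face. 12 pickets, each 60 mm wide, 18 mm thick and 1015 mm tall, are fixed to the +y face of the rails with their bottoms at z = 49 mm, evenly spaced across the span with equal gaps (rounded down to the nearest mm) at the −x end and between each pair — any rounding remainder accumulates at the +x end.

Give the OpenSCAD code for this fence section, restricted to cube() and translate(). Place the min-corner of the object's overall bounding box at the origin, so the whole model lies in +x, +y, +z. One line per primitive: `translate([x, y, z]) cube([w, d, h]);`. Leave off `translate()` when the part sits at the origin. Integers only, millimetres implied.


cube([113, 113, 1173]);
translate([1970, 0, 0]) cube([113, 113, 1173]);
translate([113, 0, 216]) cube([1857, 113, 71]);
translate([113, 0, 907]) cube([1857, 113, 71]);
translate([200, 113, 49]) cube([60, 18, 1015]);
translate([347, 113, 49]) cube([60, 18, 1015]);
translate([494, 113, 49]) cube([60, 18, 1015]);
translate([641, 113, 49]) cube([60, 18, 1015]);
translate([788, 113, 49]) cube([60, 18, 1015]);
translate([935, 113, 49]) cube([60, 18, 1015]);
translate([1082, 113, 49]) cube([60, 18, 1015]);
translate([1229, 113, 49]) cube([60, 18, 1015]);
translate([1376, 113, 49]) cube([60, 18, 1015]);
translate([1523, 113, 49]) cube([60, 18, 1015]);
translate([1670, 113, 49]) cube([60, 18, 1015]);
translate([1817, 113, 49]) cube([60, 18, 1015]);


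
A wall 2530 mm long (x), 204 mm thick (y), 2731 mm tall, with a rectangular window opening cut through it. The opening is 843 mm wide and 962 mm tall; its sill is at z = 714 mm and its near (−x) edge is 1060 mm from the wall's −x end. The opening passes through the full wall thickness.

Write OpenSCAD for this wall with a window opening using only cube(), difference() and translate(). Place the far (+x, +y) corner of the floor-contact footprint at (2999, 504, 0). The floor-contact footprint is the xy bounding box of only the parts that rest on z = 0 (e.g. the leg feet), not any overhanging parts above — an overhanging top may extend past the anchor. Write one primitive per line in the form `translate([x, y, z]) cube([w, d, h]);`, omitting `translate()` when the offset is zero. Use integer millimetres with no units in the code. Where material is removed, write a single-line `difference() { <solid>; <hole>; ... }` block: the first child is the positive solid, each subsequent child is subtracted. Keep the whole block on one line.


difference() { translate([469, 300, 0]) cube([2530, 204, 2731]); translate([1529, 300, 714]) cube([843, 204, 962]); }


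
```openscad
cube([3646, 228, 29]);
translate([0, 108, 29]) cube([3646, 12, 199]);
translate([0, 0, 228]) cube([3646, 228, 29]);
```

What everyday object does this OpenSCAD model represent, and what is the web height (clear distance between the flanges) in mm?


An I-beam. The web height is 199 mm.

Two wide flanges with a thin centred web — an I-beam. Overall 257 mm minus two 29 mm flanges gives a web of 257 − 2·29 = 199 mm.


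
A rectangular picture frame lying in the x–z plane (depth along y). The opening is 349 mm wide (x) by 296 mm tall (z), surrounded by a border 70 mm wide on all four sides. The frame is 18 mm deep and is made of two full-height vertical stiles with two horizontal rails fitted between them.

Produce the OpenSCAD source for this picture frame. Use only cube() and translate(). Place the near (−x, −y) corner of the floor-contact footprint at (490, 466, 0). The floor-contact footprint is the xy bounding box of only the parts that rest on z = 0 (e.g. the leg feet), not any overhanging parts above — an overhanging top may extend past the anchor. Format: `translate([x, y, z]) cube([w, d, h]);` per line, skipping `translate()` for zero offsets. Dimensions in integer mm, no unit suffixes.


translate([490, 466, 0]) cube([70, 18, 436]);
translate([909, 466, 0]) cube([70, 18, 436]);
translate([560, 466, 0]) cube([349, 18, 70]);
translate([560, 466, 366]) cube([349, 18, 70]);


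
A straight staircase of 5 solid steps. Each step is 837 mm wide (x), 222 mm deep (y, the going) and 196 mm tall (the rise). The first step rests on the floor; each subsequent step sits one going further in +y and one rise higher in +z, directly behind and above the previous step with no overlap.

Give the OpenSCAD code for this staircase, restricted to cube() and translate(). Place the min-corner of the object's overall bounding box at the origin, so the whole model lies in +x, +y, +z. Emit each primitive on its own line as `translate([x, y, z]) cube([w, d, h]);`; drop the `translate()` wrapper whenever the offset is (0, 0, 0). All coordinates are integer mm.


cube([837, 222, 196]);
translate([0, 222, 196]) cube([837, 222, 196]);
translate([0, 444, 392]) cube([837, 222, 196]);
translate([0, 666, 588]) cube([837, 222, 196]);
translate([0, 888, 784]) cube([837, 222, 196]);


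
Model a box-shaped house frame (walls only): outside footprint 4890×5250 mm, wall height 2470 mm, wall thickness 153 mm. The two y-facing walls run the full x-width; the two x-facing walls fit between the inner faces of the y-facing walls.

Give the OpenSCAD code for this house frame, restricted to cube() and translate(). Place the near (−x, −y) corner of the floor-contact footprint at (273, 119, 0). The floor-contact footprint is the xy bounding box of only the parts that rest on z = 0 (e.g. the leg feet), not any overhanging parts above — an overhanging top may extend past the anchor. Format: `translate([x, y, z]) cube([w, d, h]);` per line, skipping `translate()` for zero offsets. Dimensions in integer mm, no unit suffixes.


translate([273, 119, 0]) cube([4890, 153, 2470]);
translate([273, 5216, 0]) cube([4890, 153, 2470]);
translate([273, 272, 0]) cube([153, 4944, 2470]);
translate([5010, 272, 0]) cube([153, 4944, 2470]);


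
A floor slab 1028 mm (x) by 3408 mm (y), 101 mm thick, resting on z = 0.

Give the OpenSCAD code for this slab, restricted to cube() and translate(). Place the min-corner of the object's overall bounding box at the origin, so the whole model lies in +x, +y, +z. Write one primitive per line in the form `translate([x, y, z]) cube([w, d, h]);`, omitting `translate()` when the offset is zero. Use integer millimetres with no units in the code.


cube([1028, 3408, 101]);


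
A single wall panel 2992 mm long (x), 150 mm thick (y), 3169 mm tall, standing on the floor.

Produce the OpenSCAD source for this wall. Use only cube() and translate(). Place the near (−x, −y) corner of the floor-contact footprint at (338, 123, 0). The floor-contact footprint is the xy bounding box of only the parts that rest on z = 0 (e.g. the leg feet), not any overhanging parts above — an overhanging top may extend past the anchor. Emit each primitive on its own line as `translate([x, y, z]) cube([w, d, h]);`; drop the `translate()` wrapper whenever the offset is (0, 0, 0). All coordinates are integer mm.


translate([338, 123, 0]) cube([2992, 150, 3169]);


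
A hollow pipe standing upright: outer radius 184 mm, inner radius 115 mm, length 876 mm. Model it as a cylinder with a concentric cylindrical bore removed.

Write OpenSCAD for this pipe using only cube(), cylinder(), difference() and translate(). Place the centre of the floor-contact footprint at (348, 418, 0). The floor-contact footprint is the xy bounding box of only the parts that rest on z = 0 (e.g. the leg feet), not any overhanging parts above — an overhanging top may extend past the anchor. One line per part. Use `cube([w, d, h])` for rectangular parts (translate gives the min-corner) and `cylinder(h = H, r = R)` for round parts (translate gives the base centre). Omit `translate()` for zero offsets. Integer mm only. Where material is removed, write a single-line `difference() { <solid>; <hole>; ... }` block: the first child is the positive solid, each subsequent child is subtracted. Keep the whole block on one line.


difference() { translate([348, 418, 0]) cylinder(h = 876, r = 184); translate([348, 418, 0]) cylinder(h = 876, r = 115); }


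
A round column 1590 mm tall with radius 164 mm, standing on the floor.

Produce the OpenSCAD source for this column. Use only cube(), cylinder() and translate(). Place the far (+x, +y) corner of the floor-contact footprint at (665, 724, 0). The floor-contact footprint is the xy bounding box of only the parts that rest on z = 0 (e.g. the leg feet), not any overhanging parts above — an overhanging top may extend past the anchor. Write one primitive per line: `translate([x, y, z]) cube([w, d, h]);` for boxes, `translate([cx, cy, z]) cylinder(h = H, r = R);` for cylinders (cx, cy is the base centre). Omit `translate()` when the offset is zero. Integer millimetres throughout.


translate([501, 560, 0]) cylinder(h = 1590, r = 164);


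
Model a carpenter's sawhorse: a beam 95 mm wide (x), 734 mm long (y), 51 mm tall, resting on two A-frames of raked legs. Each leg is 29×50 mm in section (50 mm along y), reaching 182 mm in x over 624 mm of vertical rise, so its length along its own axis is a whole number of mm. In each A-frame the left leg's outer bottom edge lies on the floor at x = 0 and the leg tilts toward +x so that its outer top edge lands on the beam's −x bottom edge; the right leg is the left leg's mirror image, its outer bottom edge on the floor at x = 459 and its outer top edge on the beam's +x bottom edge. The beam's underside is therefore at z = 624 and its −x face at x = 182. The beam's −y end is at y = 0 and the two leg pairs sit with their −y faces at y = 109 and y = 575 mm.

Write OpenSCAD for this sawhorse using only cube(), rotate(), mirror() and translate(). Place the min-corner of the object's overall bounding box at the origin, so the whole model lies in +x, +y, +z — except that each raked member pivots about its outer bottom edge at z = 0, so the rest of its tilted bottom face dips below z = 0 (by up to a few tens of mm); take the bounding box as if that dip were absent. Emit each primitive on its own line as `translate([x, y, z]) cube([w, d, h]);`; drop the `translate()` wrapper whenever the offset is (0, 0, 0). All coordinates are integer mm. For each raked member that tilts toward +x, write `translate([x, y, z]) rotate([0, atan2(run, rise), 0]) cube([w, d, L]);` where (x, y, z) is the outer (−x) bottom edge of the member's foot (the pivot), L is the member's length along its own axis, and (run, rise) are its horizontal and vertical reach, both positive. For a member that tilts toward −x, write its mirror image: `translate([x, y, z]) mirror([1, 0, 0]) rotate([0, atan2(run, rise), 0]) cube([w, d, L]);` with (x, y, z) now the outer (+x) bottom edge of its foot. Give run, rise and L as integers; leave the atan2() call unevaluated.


// leg length = √(182² + 624²) = 650
// right-leg outer foot x = 2·182 + 95 = 459
// beam min-corner = (182, 0, 624)
translate([182, 0, 624]) cube([95, 734, 51]);
translate([0, 109, 0]) rotate([0, atan2(182, 624), 0]) cube([29, 50, 650]);
translate([459, 109, 0]) mirror([1, 0, 0]) rotate([0, atan2(182, 624), 0]) cube([29, 50, 650]);
translate([0, 575, 0]) rotate([0, atan2(182, 624), 0]) cube([29, 50, 650]);
translate([459, 575, 0]) mirror([1, 0, 0]) rotate([0, atan2(182, 624), 0]) cube([29, 50, 650]);


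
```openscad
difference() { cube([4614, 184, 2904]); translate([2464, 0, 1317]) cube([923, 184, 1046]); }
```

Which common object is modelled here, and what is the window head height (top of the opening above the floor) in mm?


A wall with a window opening. The window head height is 2363 mm.

A wall with a rectangular opening subtracted — a window. Sill at z = 1317, opening 1046 mm tall, so the head is at 1317 + 1046 = 2363 mm.


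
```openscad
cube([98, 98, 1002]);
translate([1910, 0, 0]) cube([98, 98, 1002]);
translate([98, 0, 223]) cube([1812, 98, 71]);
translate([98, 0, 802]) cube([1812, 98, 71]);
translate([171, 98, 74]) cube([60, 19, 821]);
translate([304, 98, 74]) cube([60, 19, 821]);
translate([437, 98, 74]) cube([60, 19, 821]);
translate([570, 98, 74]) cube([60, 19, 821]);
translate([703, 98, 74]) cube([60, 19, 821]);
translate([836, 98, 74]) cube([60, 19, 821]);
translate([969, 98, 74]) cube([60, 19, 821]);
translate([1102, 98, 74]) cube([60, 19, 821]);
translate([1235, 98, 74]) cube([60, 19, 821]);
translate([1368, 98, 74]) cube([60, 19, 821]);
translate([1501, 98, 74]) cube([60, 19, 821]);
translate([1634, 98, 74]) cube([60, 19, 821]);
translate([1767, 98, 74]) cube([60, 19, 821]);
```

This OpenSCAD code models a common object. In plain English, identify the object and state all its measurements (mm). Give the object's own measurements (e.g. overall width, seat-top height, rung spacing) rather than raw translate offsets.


A fence section. Two 98×98 mm posts, 1002 mm tall, stand on the floor with a clear span of 1812 mm between their inner faces. Two horizontal rails of 98×71 mm section span the gap between the posts with their undersides at z = 223 mm and z = 802 mm, flush with the posts' −y face. 13 pickets, each 60 mm wide, 19 mm thick and 821 mm tall, are fixed to the +y face of the rails with their bottoms at z = 74 mm, spaced across the span with a 73 mm gap after the −x post and between neighbouring pickets, with 83 mm left before the +x post.


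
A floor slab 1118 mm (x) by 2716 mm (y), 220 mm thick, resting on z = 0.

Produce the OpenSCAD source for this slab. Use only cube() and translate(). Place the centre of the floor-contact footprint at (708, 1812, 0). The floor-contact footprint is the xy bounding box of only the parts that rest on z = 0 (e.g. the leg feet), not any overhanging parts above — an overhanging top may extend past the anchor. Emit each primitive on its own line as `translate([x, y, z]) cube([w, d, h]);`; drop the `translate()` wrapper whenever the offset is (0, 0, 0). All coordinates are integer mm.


translate([149, 454, 0]) cube([1118, 2716, 220]);


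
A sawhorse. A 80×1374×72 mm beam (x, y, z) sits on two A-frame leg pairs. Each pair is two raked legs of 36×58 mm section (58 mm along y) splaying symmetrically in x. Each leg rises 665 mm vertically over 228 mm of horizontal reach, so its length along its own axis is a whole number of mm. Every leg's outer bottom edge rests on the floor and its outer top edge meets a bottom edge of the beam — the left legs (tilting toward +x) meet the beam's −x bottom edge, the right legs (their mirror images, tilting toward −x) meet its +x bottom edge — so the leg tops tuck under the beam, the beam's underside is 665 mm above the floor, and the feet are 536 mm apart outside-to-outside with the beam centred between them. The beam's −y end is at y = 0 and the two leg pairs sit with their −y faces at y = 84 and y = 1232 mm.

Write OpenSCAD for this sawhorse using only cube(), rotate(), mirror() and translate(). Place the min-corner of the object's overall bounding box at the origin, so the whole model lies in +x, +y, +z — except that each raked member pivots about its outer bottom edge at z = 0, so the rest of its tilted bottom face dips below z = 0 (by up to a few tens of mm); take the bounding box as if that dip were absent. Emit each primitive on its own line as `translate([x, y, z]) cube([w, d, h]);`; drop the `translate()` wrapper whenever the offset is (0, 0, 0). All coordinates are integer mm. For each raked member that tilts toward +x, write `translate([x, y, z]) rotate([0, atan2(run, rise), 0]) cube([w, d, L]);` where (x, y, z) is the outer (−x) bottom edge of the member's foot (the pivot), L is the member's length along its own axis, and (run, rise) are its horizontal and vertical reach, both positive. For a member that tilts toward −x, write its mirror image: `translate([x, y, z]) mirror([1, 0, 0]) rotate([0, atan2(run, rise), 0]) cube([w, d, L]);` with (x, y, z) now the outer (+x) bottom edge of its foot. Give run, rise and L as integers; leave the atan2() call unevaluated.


translate([228, 0, 665]) cube([80, 1374, 72]);
translate([0, 84, 0]) rotate([0, atan2(228, 665), 0]) cube([36, 58, 703]);
translate([536, 84, 0]) mirror([1, 0, 0]) rotate([0, atan2(228, 665), 0]) cube([36, 58, 703]);
translate([0, 1232, 0]) rotate([0, atan2(228, 665), 0]) cube([36, 58, 703]);
translate([536, 1232, 0]) mirror([1, 0, 0]) rotate([0, atan2(228, 665), 0]) cube([36, 58, 703]);


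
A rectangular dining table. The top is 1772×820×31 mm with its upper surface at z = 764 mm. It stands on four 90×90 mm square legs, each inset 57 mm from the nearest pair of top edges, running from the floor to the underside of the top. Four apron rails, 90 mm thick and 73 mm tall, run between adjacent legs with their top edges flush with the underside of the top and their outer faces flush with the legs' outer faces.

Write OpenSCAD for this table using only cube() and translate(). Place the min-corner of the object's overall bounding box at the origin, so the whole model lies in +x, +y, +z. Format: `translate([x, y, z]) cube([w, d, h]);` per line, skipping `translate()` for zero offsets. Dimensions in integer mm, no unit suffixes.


translate([0, 0, 733]) cube([1772, 820, 31]);
translate([57, 57, 0]) cube([90, 90, 733]);
translate([1625, 57, 0]) cube([90, 90, 733]);
translate([57, 673, 0]) cube([90, 90, 733]);
translate([1625, 673, 0]) cube([90, 90, 733]);
translate([147, 57, 660]) cube([1478, 90, 73]);
translate([147, 673, 660]) cube([1478, 90, 73]);
translate([57, 147, 660]) cube([90, 526, 73]);
translate([1625, 147, 660]) cube([90, 526, 73]);


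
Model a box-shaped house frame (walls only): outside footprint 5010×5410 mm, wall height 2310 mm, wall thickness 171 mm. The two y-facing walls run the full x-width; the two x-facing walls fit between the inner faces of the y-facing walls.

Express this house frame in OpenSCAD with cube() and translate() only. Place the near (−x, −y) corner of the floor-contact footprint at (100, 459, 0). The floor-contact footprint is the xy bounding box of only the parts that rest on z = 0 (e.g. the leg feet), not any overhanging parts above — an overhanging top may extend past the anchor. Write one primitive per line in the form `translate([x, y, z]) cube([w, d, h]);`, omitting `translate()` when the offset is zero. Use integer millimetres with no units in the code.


translate([100, 459, 0]) cube([5010, 171, 2310]);
translate([100, 5698, 0]) cube([5010, 171, 2310]);
translate([100, 630, 0]) cube([171, 5068, 2310]);
translate([4939, 630, 0]) cube([171, 5068, 2310]);
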